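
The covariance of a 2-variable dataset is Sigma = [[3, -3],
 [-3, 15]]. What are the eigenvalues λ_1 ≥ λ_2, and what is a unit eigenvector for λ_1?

Step 1 — characteristic polynomial of 2×2 Sigma:
  det(Sigma - λI) = λ² - trace · λ + det = 0.
  trace = 3 + 15 = 18, det = 3·15 - (-3)² = 36.
Step 2 — discriminant:
  Δ = trace² - 4·det = 324 - 144 = 180.
Step 3 — eigenvalues:
  λ = (trace ± √Δ)/2 = (18 ± 13.4164)/2,
  λ_1 = 15.7082,  λ_2 = 2.2918.

Step 4 — unit eigenvector for λ_1: solve (Sigma - λ_1 I)v = 0. First row:
  (3 - 15.7082)·v_x + (-3)·v_y = 0, i.e. (-12.7082)·v_x + (-3)·v_y = 0,
  so v ∝ (b, λ_1 - a) = (-3, 12.7082); multiply by -1 so the first entry is positive: u = (3, -12.7082).
  ||u|| = √((3)² + (-12.7082)²) = √(170.4984) ≈ 13.0575,
  v_1 = u/||u|| ≈ (0.2298, -0.9732) (||v_1|| = 1).

λ_1 = 15.7082,  λ_2 = 2.2918;  v_1 ≈ (0.2298, -0.9732)


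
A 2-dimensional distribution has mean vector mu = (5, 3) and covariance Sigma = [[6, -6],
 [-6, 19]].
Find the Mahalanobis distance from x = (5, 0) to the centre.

Step 1 — centre the observation: (x - mu) = (0, -3).

Step 2 — invert Sigma. det(Sigma) = 6·19 - (-6)² = 78.
  Sigma^{-1} = (1/det) · [[d, -b], [-b, a]] = [[0.2436, 0.0769],
 [0.0769, 0.0769]].

Step 3 — form the quadratic (x - mu)^T · Sigma^{-1} · (x - mu):
  Sigma^{-1} · (x - mu) = (-0.2308, -0.2308).
  (x - mu)^T · [Sigma^{-1} · (x - mu)] = (0)·(-0.2308) + (-3)·(-0.2308) = 0.6923.

Step 4 — take square root: d = √(0.6923) ≈ 0.8321.

d(x, mu) = √(0.6923) ≈ 0.8321


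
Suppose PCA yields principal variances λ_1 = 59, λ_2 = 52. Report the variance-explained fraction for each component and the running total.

Step 1 — total variance = trace(Sigma) = Σ λ_i = 59 + 52 = 111.

Step 2 — fraction explained by component i = λ_i / Σ λ:
  PC1: 59/111 = 0.5315
  PC2: 52/111 = 0.4685

Step 3 — cumulative fraction after k components = (λ_1 + ... + λ_k) / Σ λ:
  k = 1: 59/111 = 0.5315
  k = 2: (59 + 52)/111 = 111/111 = 1

Summary (fraction, with percent):

explained: PC1 0.5315 (53.15%), PC2 0.4685 (46.85%);  cumulative: 0.5315, 1


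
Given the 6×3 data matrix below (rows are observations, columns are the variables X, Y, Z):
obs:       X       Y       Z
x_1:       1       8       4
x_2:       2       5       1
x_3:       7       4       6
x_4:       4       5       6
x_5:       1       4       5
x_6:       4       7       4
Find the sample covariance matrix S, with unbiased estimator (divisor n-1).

Step 1 — column means:
  mean(X) = (1 + 2 + 7 + 4 + 1 + 4) / 6 = 19/6 = 3.1667
  mean(Y) = (8 + 5 + 4 + 5 + 4 + 7) / 6 = 33/6 = 5.5
  mean(Z) = (4 + 1 + 6 + 6 + 5 + 4) / 6 = 26/6 = 4.3333

Step 2 — sample covariance S[i,j] = (1/(n-1)) · Σ_k (x_{k,i} - mean_i) · (x_{k,j} - mean_j), with n-1 = 5.
  S[X,X] = ((-2.1667)·(-2.1667) + (-1.1667)·(-1.1667) + (3.8333)·(3.8333) + (0.8333)·(0.8333) + (-2.1667)·(-2.1667) + (0.8333)·(0.8333)) / 5 = 26.8333/5 = 5.3667
  S[X,Y] = ((-2.1667)·(2.5) + (-1.1667)·(-0.5) + (3.8333)·(-1.5) + (0.8333)·(-0.5) + (-2.1667)·(-1.5) + (0.8333)·(1.5)) / 5 = -6.5/5 = -1.3
  S[X,Z] = ((-2.1667)·(-0.3333) + (-1.1667)·(-3.3333) + (3.8333)·(1.6667) + (0.8333)·(1.6667) + (-2.1667)·(0.6667) + (0.8333)·(-0.3333)) / 5 = 10.6667/5 = 2.1333
  S[Y,Y] = ((2.5)·(2.5) + (-0.5)·(-0.5) + (-1.5)·(-1.5) + (-0.5)·(-0.5) + (-1.5)·(-1.5) + (1.5)·(1.5)) / 5 = 13.5/5 = 2.7
  S[Y,Z] = ((2.5)·(-0.3333) + (-0.5)·(-3.3333) + (-1.5)·(1.6667) + (-0.5)·(1.6667) + (-1.5)·(0.6667) + (1.5)·(-0.3333)) / 5 = -4/5 = -0.8
  S[Z,Z] = ((-0.3333)·(-0.3333) + (-3.3333)·(-3.3333) + (1.6667)·(1.6667) + (1.6667)·(1.6667) + (0.6667)·(0.6667) + (-0.3333)·(-0.3333)) / 5 = 17.3333/5 = 3.4667

S is symmetric (S[j,i] = S[i,j]). Assembling:

S = [[5.3667, -1.3, 2.1333],
 [-1.3, 2.7, -0.8],
 [2.1333, -0.8, 3.4667]]


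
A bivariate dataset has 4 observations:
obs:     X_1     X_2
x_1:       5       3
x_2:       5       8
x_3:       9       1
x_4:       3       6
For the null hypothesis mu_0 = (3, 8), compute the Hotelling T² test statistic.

Step 1 — sample mean vector:
  mean(X_1) = (5 + 5 + 9 + 3) / 4 = 22/4 = 5.5
  mean(X_2) = (3 + 8 + 1 + 6) / 4 = 18/4 = 4.5
  x̄ = (5.5, 4.5),  deviation x̄ - mu_0 = (5.5, 4.5) - (3, 8) = (2.5, -3.5).

Step 2 — sample covariance matrix, S[i,j] = (1/(n-1)) · Σ_k (x_{k,i} - mean_i) · (x_{k,j} - mean_j), divisor n-1 = 3:
  S[X_1,X_1] = ((-0.5)·(-0.5) + (-0.5)·(-0.5) + (3.5)·(3.5) + (-2.5)·(-2.5)) / 3 = 19/3 = 6.3333
  S[X_1,X_2] = ((-0.5)·(-1.5) + (-0.5)·(3.5) + (3.5)·(-3.5) + (-2.5)·(1.5)) / 3 = -17/3 = -5.6667
  S[X_2,X_2] = ((-1.5)·(-1.5) + (3.5)·(3.5) + (-3.5)·(-3.5) + (1.5)·(1.5)) / 3 = 29/3 = 9.6667
  S = [[6.3333, -5.6667],
 [-5.6667, 9.6667]].

Step 3 — invert S. det(S) = 6.3333·9.6667 - (-5.6667)² = 29.1111.
  S^{-1} = (1/det) · [[d, -b], [-b, a]] = [[0.3321, 0.1947],
 [0.1947, 0.2176]].

Step 4 — quadratic form (x̄ - mu_0)^T · S^{-1} · (x̄ - mu_0):
  S^{-1} · (x̄ - mu_0) = (0.1489, -0.2748),
  (x̄ - mu_0)^T · [...] = (2.5)·(0.1489) + (-3.5)·(-0.2748) = 1.334.

Step 5 — scale by n: T² = 4 · 1.334 = 5.3359.

T² ≈ 5.3359


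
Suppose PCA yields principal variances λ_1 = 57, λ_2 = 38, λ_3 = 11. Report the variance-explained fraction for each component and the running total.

Step 1 — total variance = trace(Sigma) = Σ λ_i = 57 + 38 + 11 = 106.

Step 2 — fraction explained by component i = λ_i / Σ λ:
  PC1: 57/106 = 0.5377
  PC2: 38/106 = 0.3585
  PC3: 11/106 = 0.1038

Step 3 — cumulative fraction after k components = (λ_1 + ... + λ_k) / Σ λ:
  k = 1: 57/106 = 0.5377
  k = 2: (57 + 38)/106 = 95/106 = 0.8962
  k = 3: (57 + 38 + 11)/106 = 106/106 = 1

Summary (fraction, with percent):

explained: PC1 0.5377 (53.77%), PC2 0.3585 (35.85%), PC3 0.1038 (10.38%);  cumulative: 0.5377, 0.8962, 1


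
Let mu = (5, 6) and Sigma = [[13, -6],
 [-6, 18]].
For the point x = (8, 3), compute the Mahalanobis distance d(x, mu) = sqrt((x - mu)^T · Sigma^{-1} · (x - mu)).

Step 1 — centre the observation: (x - mu) = (3, -3).

Step 2 — invert Sigma. det(Sigma) = 13·18 - (-6)² = 198.
  Sigma^{-1} = (1/det) · [[d, -b], [-b, a]] = [[0.0909, 0.0303],
 [0.0303, 0.0657]].

Step 3 — form the quadratic (x - mu)^T · Sigma^{-1} · (x - mu):
  Sigma^{-1} · (x - mu) = (0.1818, -0.1061).
  (x - mu)^T · [Sigma^{-1} · (x - mu)] = (3)·(0.1818) + (-3)·(-0.1061) = 0.8636.

Step 4 — take square root: d = √(0.8636) ≈ 0.9293.

d(x, mu) = √(0.8636) ≈ 0.9293


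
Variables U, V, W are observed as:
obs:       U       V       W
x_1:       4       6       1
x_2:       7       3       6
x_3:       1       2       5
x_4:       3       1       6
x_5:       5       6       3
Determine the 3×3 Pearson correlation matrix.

Step 1 — column means:
  mean(U) = (4 + 7 + 1 + 3 + 5) / 5 = 20/5 = 4
  mean(V) = (6 + 3 + 2 + 1 + 6) / 5 = 18/5 = 3.6
  mean(W) = (1 + 6 + 5 + 6 + 3) / 5 = 21/5 = 4.2

Step 2 — sample variances and covariances s[i,j] = (1/(n-1)) · Σ_k (x_{k,i} - mean_i) · (x_{k,j} - mean_j), with n-1 = 4:
  s[U,U] = ((0)·(0) + (3)·(3) + (-3)·(-3) + (-1)·(-1) + (1)·(1)) / 4 = 20/4 = 5
  s[U,V] = ((0)·(2.4) + (3)·(-0.6) + (-3)·(-1.6) + (-1)·(-2.6) + (1)·(2.4)) / 4 = 8/4 = 2
  s[U,W] = ((0)·(-3.2) + (3)·(1.8) + (-3)·(0.8) + (-1)·(1.8) + (1)·(-1.2)) / 4 = 0/4 = 0
  s[V,V] = ((2.4)·(2.4) + (-0.6)·(-0.6) + (-1.6)·(-1.6) + (-2.6)·(-2.6) + (2.4)·(2.4)) / 4 = 21.2/4 = 5.3
  s[V,W] = ((2.4)·(-3.2) + (-0.6)·(1.8) + (-1.6)·(0.8) + (-2.6)·(1.8) + (2.4)·(-1.2)) / 4 = -17.6/4 = -4.4
  s[W,W] = ((-3.2)·(-3.2) + (1.8)·(1.8) + (0.8)·(0.8) + (1.8)·(1.8) + (-1.2)·(-1.2)) / 4 = 18.8/4 = 4.7
  Sample standard deviations s_i = √(s[i,i]):
  s(U) = √(5) = 2.2361
  s(V) = √(5.3) = 2.3022
  s(W) = √(4.7) = 2.1679

Step 3 — r_{ij} = s_{ij} / (s_i · s_j):
  r[U,U] = 1 (diagonal).
  r[U,V] = 2 / (2.2361 · 2.3022) = 2 / 5.1478 = 0.3885
  r[U,W] = 0 / (2.2361 · 2.1679) = 0 / 4.8477 = 0
  r[V,V] = 1 (diagonal).
  r[V,W] = -4.4 / (2.3022 · 2.1679) = -4.4 / 4.991 = -0.8816
  r[W,W] = 1 (diagonal).

R is symmetric with unit diagonal. Assembling:

R = [[1, 0.3885, 0],
 [0.3885, 1, -0.8816],
 [0, -0.8816, 1]]


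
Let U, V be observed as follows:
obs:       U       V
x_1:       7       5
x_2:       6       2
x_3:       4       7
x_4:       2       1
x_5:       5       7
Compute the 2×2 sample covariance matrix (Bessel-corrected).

Step 1 — column means:
  mean(U) = (7 + 6 + 4 + 2 + 5) / 5 = 24/5 = 4.8
  mean(V) = (5 + 2 + 7 + 1 + 7) / 5 = 22/5 = 4.4

Step 2 — sample covariance S[i,j] = (1/(n-1)) · Σ_k (x_{k,i} - mean_i) · (x_{k,j} - mean_j), with n-1 = 4.
  S[U,U] = ((2.2)·(2.2) + (1.2)·(1.2) + (-0.8)·(-0.8) + (-2.8)·(-2.8) + (0.2)·(0.2)) / 4 = 14.8/4 = 3.7
  S[U,V] = ((2.2)·(0.6) + (1.2)·(-2.4) + (-0.8)·(2.6) + (-2.8)·(-3.4) + (0.2)·(2.6)) / 4 = 6.4/4 = 1.6
  S[V,V] = ((0.6)·(0.6) + (-2.4)·(-2.4) + (2.6)·(2.6) + (-3.4)·(-3.4) + (2.6)·(2.6)) / 4 = 31.2/4 = 7.8

S is symmetric (S[j,i] = S[i,j]). Assembling:

S = [[3.7, 1.6],
 [1.6, 7.8]]


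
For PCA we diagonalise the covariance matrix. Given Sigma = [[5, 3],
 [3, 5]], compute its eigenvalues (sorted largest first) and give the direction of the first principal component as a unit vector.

Step 1 — characteristic polynomial of 2×2 Sigma:
  det(Sigma - λI) = λ² - trace · λ + det = 0.
  trace = 5 + 5 = 10, det = 5·5 - (3)² = 16.
Step 2 — discriminant:
  Δ = trace² - 4·det = 100 - 64 = 36.
Step 3 — eigenvalues:
  λ = (trace ± √Δ)/2 = (10 ± 6)/2,
  λ_1 = 8,  λ_2 = 2.

Step 4 — unit eigenvector for λ_1: solve (Sigma - λ_1 I)v = 0. First row:
  (5 - 8)·v_x + (3)·v_y = 0, i.e. (-3)·v_x + (3)·v_y = 0,
  so v ∝ (b, λ_1 - a) = (3, 3) = u.
  ||u|| = √((3)² + (3)²) = √(18) ≈ 4.2426,
  v_1 = u/||u|| ≈ (0.7071, 0.7071) (||v_1|| = 1).

λ_1 = 8,  λ_2 = 2;  v_1 ≈ (0.7071, 0.7071)


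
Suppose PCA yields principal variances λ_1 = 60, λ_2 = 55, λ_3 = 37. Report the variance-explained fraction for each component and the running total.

Step 1 — total variance = trace(Sigma) = Σ λ_i = 60 + 55 + 37 = 152.

Step 2 — fraction explained by component i = λ_i / Σ λ:
  PC1: 60/152 = 0.3947
  PC2: 55/152 = 0.3618
  PC3: 37/152 = 0.2434

Step 3 — cumulative fraction after k components = (λ_1 + ... + λ_k) / Σ λ:
  k = 1: 60/152 = 0.3947
  k = 2: (60 + 55)/152 = 115/152 = 0.7566
  k = 3: (60 + 55 + 37)/152 = 152/152 = 1

Summary (fraction, with percent):

explained: PC1 0.3947 (39.47%), PC2 0.3618 (36.18%), PC3 0.2434 (24.34%);  cumulative: 0.3947, 0.7566, 1


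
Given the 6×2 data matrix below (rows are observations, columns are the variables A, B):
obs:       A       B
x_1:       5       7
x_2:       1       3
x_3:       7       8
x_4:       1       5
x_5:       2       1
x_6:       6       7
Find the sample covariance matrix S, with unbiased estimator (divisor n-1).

Step 1 — column means:
  mean(A) = (5 + 1 + 7 + 1 + 2 + 6) / 6 = 22/6 = 3.6667
  mean(B) = (7 + 3 + 8 + 5 + 1 + 7) / 6 = 31/6 = 5.1667

Step 2 — sample covariance S[i,j] = (1/(n-1)) · Σ_k (x_{k,i} - mean_i) · (x_{k,j} - mean_j), with n-1 = 5.
  S[A,A] = ((1.3333)·(1.3333) + (-2.6667)·(-2.6667) + (3.3333)·(3.3333) + (-2.6667)·(-2.6667) + (-1.6667)·(-1.6667) + (2.3333)·(2.3333)) / 5 = 35.3333/5 = 7.0667
  S[A,B] = ((1.3333)·(1.8333) + (-2.6667)·(-2.1667) + (3.3333)·(2.8333) + (-2.6667)·(-0.1667) + (-1.6667)·(-4.1667) + (2.3333)·(1.8333)) / 5 = 29.3333/5 = 5.8667
  S[B,B] = ((1.8333)·(1.8333) + (-2.1667)·(-2.1667) + (2.8333)·(2.8333) + (-0.1667)·(-0.1667) + (-4.1667)·(-4.1667) + (1.8333)·(1.8333)) / 5 = 36.8333/5 = 7.3667

S is symmetric (S[j,i] = S[i,j]). Assembling:

S = [[7.0667, 5.8667],
 [5.8667, 7.3667]]


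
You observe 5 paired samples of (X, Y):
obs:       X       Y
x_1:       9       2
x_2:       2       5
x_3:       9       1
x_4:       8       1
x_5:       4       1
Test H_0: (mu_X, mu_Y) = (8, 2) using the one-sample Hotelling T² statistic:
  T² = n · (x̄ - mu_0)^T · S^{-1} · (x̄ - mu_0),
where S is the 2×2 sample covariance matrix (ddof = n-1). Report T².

Step 1 — sample mean vector:
  mean(X) = (9 + 2 + 9 + 8 + 4) / 5 = 32/5 = 6.4
  mean(Y) = (2 + 5 + 1 + 1 + 1) / 5 = 10/5 = 2
  x̄ = (6.4, 2),  deviation x̄ - mu_0 = (6.4, 2) - (8, 2) = (-1.6, 0).

Step 2 — sample covariance matrix, S[i,j] = (1/(n-1)) · Σ_k (x_{k,i} - mean_i) · (x_{k,j} - mean_j), divisor n-1 = 4:
  S[X,X] = ((2.6)·(2.6) + (-4.4)·(-4.4) + (2.6)·(2.6) + (1.6)·(1.6) + (-2.4)·(-2.4)) / 4 = 41.2/4 = 10.3
  S[X,Y] = ((2.6)·(0) + (-4.4)·(3) + (2.6)·(-1) + (1.6)·(-1) + (-2.4)·(-1)) / 4 = -15/4 = -3.75
  S[Y,Y] = ((0)·(0) + (3)·(3) + (-1)·(-1) + (-1)·(-1) + (-1)·(-1)) / 4 = 12/4 = 3
  S = [[10.3, -3.75],
 [-3.75, 3]].

Step 3 — invert S. det(S) = 10.3·3 - (-3.75)² = 16.8375.
  S^{-1} = (1/det) · [[d, -b], [-b, a]] = [[0.1782, 0.2227],
 [0.2227, 0.6117]].

Step 4 — quadratic form (x̄ - mu_0)^T · S^{-1} · (x̄ - mu_0):
  S^{-1} · (x̄ - mu_0) = (-0.2851, -0.3563),
  (x̄ - mu_0)^T · [...] = (-1.6)·(-0.2851) + (0)·(-0.3563) = 0.4561.

Step 5 — scale by n: T² = 5 · 0.4561 = 2.2806.

T² ≈ 2.2806


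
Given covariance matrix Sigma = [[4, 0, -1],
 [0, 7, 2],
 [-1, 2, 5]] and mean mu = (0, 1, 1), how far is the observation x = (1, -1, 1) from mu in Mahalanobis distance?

Step 1 — centre the observation: (x - mu) = (1, -2, 0).

Step 2 — invert Sigma (cofactor / det for 3×3, or solve directly):
  Sigma^{-1} = [[0.265, -0.0171, 0.0598],
 [-0.0171, 0.1624, -0.0684],
 [0.0598, -0.0684, 0.2393]].

Step 3 — form the quadratic (x - mu)^T · Sigma^{-1} · (x - mu):
  Sigma^{-1} · (x - mu) = (0.2991, -0.3419, 0.1966).
  (x - mu)^T · [Sigma^{-1} · (x - mu)] = (1)·(0.2991) + (-2)·(-0.3419) + (0)·(0.1966) = 0.9829.

Step 4 — take square root: d = √(0.9829) ≈ 0.9914.

d(x, mu) = √(0.9829) ≈ 0.9914


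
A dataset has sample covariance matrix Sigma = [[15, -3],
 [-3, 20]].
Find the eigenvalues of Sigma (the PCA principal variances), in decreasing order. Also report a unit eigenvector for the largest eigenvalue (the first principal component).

Step 1 — characteristic polynomial of 2×2 Sigma:
  det(Sigma - λI) = λ² - trace · λ + det = 0.
  trace = 15 + 20 = 35, det = 15·20 - (-3)² = 291.
Step 2 — discriminant:
  Δ = trace² - 4·det = 1225 - 1164 = 61.
Step 3 — eigenvalues:
  λ = (trace ± √Δ)/2 = (35 ± 7.8102)/2,
  λ_1 = 21.4051,  λ_2 = 13.5949.

Step 4 — unit eigenvector for λ_1: solve (Sigma - λ_1 I)v = 0. First row:
  (15 - 21.4051)·v_x + (-3)·v_y = 0, i.e. (-6.4051)·v_x + (-3)·v_y = 0,
  so v ∝ (b, λ_1 - a) = (-3, 6.4051); multiply by -1 so the first entry is positive: u = (3, -6.4051).
  ||u|| = √((3)² + (-6.4051)²) = √(50.0256) ≈ 7.0729,
  v_1 = u/||u|| ≈ (0.4242, -0.9056) (||v_1|| = 1).

λ_1 = 21.4051,  λ_2 = 13.5949;  v_1 ≈ (0.4242, -0.9056)


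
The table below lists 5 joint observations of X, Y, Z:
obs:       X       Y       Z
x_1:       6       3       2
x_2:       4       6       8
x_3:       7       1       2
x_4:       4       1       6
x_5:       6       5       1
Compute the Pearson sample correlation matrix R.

Step 1 — column means:
  mean(X) = (6 + 4 + 7 + 4 + 6) / 5 = 27/5 = 5.4
  mean(Y) = (3 + 6 + 1 + 1 + 5) / 5 = 16/5 = 3.2
  mean(Z) = (2 + 8 + 2 + 6 + 1) / 5 = 19/5 = 3.8

Step 2 — sample variances and covariances s[i,j] = (1/(n-1)) · Σ_k (x_{k,i} - mean_i) · (x_{k,j} - mean_j), with n-1 = 4:
  s[X,X] = ((0.6)·(0.6) + (-1.4)·(-1.4) + (1.6)·(1.6) + (-1.4)·(-1.4) + (0.6)·(0.6)) / 4 = 7.2/4 = 1.8
  s[X,Y] = ((0.6)·(-0.2) + (-1.4)·(2.8) + (1.6)·(-2.2) + (-1.4)·(-2.2) + (0.6)·(1.8)) / 4 = -3.4/4 = -0.85
  s[X,Z] = ((0.6)·(-1.8) + (-1.4)·(4.2) + (1.6)·(-1.8) + (-1.4)·(2.2) + (0.6)·(-2.8)) / 4 = -14.6/4 = -3.65
  s[Y,Y] = ((-0.2)·(-0.2) + (2.8)·(2.8) + (-2.2)·(-2.2) + (-2.2)·(-2.2) + (1.8)·(1.8)) / 4 = 20.8/4 = 5.2
  s[Y,Z] = ((-0.2)·(-1.8) + (2.8)·(4.2) + (-2.2)·(-1.8) + (-2.2)·(2.2) + (1.8)·(-2.8)) / 4 = 6.2/4 = 1.55
  s[Z,Z] = ((-1.8)·(-1.8) + (4.2)·(4.2) + (-1.8)·(-1.8) + (2.2)·(2.2) + (-2.8)·(-2.8)) / 4 = 36.8/4 = 9.2
  Sample standard deviations s_i = √(s[i,i]):
  s(X) = √(1.8) = 1.3416
  s(Y) = √(5.2) = 2.2804
  s(Z) = √(9.2) = 3.0332

Step 3 — r_{ij} = s_{ij} / (s_i · s_j):
  r[X,X] = 1 (diagonal).
  r[X,Y] = -0.85 / (1.3416 · 2.2804) = -0.85 / 3.0594 = -0.2778
  r[X,Z] = -3.65 / (1.3416 · 3.0332) = -3.65 / 4.0694 = -0.8969
  r[Y,Y] = 1 (diagonal).
  r[Y,Z] = 1.55 / (2.2804 · 3.0332) = 1.55 / 6.9166 = 0.2241
  r[Z,Z] = 1 (diagonal).

R is symmetric with unit diagonal. Assembling:

R = [[1, -0.2778, -0.8969],
 [-0.2778, 1, 0.2241],
 [-0.8969, 0.2241, 1]]


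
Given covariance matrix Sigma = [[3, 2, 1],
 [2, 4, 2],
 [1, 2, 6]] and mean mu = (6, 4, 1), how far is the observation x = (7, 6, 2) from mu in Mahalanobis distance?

Step 1 — centre the observation: (x - mu) = (1, 2, 1).

Step 2 — invert Sigma (cofactor / det for 3×3, or solve directly):
  Sigma^{-1} = [[0.5, -0.25, 0],
 [-0.25, 0.425, -0.1],
 [0, -0.1, 0.2]].

Step 3 — form the quadratic (x - mu)^T · Sigma^{-1} · (x - mu):
  Sigma^{-1} · (x - mu) = (0, 0.5, 0).
  (x - mu)^T · [Sigma^{-1} · (x - mu)] = (1)·(0) + (2)·(0.5) + (1)·(0) = 1.

Step 4 — take square root: d = √(1) ≈ 1.

d(x, mu) = √(1) ≈ 1


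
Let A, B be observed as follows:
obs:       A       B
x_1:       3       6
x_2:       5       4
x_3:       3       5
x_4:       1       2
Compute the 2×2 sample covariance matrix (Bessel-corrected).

Step 1 — column means:
  mean(A) = (3 + 5 + 3 + 1) / 4 = 12/4 = 3
  mean(B) = (6 + 4 + 5 + 2) / 4 = 17/4 = 4.25

Step 2 — sample covariance S[i,j] = (1/(n-1)) · Σ_k (x_{k,i} - mean_i) · (x_{k,j} - mean_j), with n-1 = 3.
  S[A,A] = ((0)·(0) + (2)·(2) + (0)·(0) + (-2)·(-2)) / 3 = 8/3 = 2.6667
  S[A,B] = ((0)·(1.75) + (2)·(-0.25) + (0)·(0.75) + (-2)·(-2.25)) / 3 = 4/3 = 1.3333
  S[B,B] = ((1.75)·(1.75) + (-0.25)·(-0.25) + (0.75)·(0.75) + (-2.25)·(-2.25)) / 3 = 8.75/3 = 2.9167

S is symmetric (S[j,i] = S[i,j]). Assembling:

S = [[2.6667, 1.3333],
 [1.3333, 2.9167]]


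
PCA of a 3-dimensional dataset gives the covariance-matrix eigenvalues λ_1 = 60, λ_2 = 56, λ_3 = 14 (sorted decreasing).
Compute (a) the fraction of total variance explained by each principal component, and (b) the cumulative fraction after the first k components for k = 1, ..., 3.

Step 1 — total variance = trace(Sigma) = Σ λ_i = 60 + 56 + 14 = 130.

Step 2 — fraction explained by component i = λ_i / Σ λ:
  PC1: 60/130 = 0.4615
  PC2: 56/130 = 0.4308
  PC3: 14/130 = 0.1077

Step 3 — cumulative fraction after k components = (λ_1 + ... + λ_k) / Σ λ:
  k = 1: 60/130 = 0.4615
  k = 2: (60 + 56)/130 = 116/130 = 0.8923
  k = 3: (60 + 56 + 14)/130 = 130/130 = 1

Summary (fraction, with percent):

explained: PC1 0.4615 (46.15%), PC2 0.4308 (43.08%), PC3 0.1077 (10.77%);  cumulative: 0.4615, 0.8923, 1


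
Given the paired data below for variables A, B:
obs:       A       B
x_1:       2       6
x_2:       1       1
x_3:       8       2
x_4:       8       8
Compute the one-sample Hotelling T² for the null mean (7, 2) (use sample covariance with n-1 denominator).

Step 1 — sample mean vector:
  mean(A) = (2 + 1 + 8 + 8) / 4 = 19/4 = 4.75
  mean(B) = (6 + 1 + 2 + 8) / 4 = 17/4 = 4.25
  x̄ = (4.75, 4.25),  deviation x̄ - mu_0 = (4.75, 4.25) - (7, 2) = (-2.25, 2.25).

Step 2 — sample covariance matrix, S[i,j] = (1/(n-1)) · Σ_k (x_{k,i} - mean_i) · (x_{k,j} - mean_j), divisor n-1 = 3:
  S[A,A] = ((-2.75)·(-2.75) + (-3.75)·(-3.75) + (3.25)·(3.25) + (3.25)·(3.25)) / 3 = 42.75/3 = 14.25
  S[A,B] = ((-2.75)·(1.75) + (-3.75)·(-3.25) + (3.25)·(-2.25) + (3.25)·(3.75)) / 3 = 12.25/3 = 4.0833
  S[B,B] = ((1.75)·(1.75) + (-3.25)·(-3.25) + (-2.25)·(-2.25) + (3.75)·(3.75)) / 3 = 32.75/3 = 10.9167
  S = [[14.25, 4.0833],
 [4.0833, 10.9167]].

Step 3 — invert S. det(S) = 14.25·10.9167 - (4.0833)² = 138.8889.
  S^{-1} = (1/det) · [[d, -b], [-b, a]] = [[0.0786, -0.0294],
 [-0.0294, 0.1026]].

Step 4 — quadratic form (x̄ - mu_0)^T · S^{-1} · (x̄ - mu_0):
  S^{-1} · (x̄ - mu_0) = (-0.243, 0.297),
  (x̄ - mu_0)^T · [...] = (-2.25)·(-0.243) + (2.25)·(0.297) = 1.215.

Step 5 — scale by n: T² = 4 · 1.215 = 4.86.

T² ≈ 4.86


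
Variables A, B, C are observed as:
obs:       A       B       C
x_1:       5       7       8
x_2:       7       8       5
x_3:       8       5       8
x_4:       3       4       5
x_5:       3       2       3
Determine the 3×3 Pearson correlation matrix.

Step 1 — column means:
  mean(A) = (5 + 7 + 8 + 3 + 3) / 5 = 26/5 = 5.2
  mean(B) = (7 + 8 + 5 + 4 + 2) / 5 = 26/5 = 5.2
  mean(C) = (8 + 5 + 8 + 5 + 3) / 5 = 29/5 = 5.8

Step 2 — sample variances and covariances s[i,j] = (1/(n-1)) · Σ_k (x_{k,i} - mean_i) · (x_{k,j} - mean_j), with n-1 = 4:
  s[A,A] = ((-0.2)·(-0.2) + (1.8)·(1.8) + (2.8)·(2.8) + (-2.2)·(-2.2) + (-2.2)·(-2.2)) / 4 = 20.8/4 = 5.2
  s[A,B] = ((-0.2)·(1.8) + (1.8)·(2.8) + (2.8)·(-0.2) + (-2.2)·(-1.2) + (-2.2)·(-3.2)) / 4 = 13.8/4 = 3.45
  s[A,C] = ((-0.2)·(2.2) + (1.8)·(-0.8) + (2.8)·(2.2) + (-2.2)·(-0.8) + (-2.2)·(-2.8)) / 4 = 12.2/4 = 3.05
  s[B,B] = ((1.8)·(1.8) + (2.8)·(2.8) + (-0.2)·(-0.2) + (-1.2)·(-1.2) + (-3.2)·(-3.2)) / 4 = 22.8/4 = 5.7
  s[B,C] = ((1.8)·(2.2) + (2.8)·(-0.8) + (-0.2)·(2.2) + (-1.2)·(-0.8) + (-3.2)·(-2.8)) / 4 = 11.2/4 = 2.8
  s[C,C] = ((2.2)·(2.2) + (-0.8)·(-0.8) + (2.2)·(2.2) + (-0.8)·(-0.8) + (-2.8)·(-2.8)) / 4 = 18.8/4 = 4.7
  Sample standard deviations s_i = √(s[i,i]):
  s(A) = √(5.2) = 2.2804
  s(B) = √(5.7) = 2.3875
  s(C) = √(4.7) = 2.1679

Step 3 — r_{ij} = s_{ij} / (s_i · s_j):
  r[A,A] = 1 (diagonal).
  r[A,B] = 3.45 / (2.2804 · 2.3875) = 3.45 / 5.4443 = 0.6337
  r[A,C] = 3.05 / (2.2804 · 2.1679) = 3.05 / 4.9437 = 0.6169
  r[B,B] = 1 (diagonal).
  r[B,C] = 2.8 / (2.3875 · 2.1679) = 2.8 / 5.1759 = 0.541
  r[C,C] = 1 (diagonal).

R is symmetric with unit diagonal. Assembling:

R = [[1, 0.6337, 0.6169],
 [0.6337, 1, 0.541],
 [0.6169, 0.541, 1]]


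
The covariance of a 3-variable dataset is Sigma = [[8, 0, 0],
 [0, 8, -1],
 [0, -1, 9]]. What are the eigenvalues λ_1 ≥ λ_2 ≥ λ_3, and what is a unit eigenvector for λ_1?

Step 1 — characteristic polynomial p(λ) = det(λI - Sigma) = λ³ - tr·λ² + c_1·λ - det, where tr = trace, c_1 = sum of the principal 2×2 minors, det = det(Sigma):
  tr = 8 + 8 + 9 = 25,
  c_1 = (8·8 - (0)²) + (8·9 - (0)²) + (8·9 - (-1)²) = 64 + 72 + 71 = 207,
  det = 8·(8·9 - (-1)²) - (0)·((0)·9 - (-1)·(0)) + (0)·((0)·(-1) - 8·(0)) = 8·(71) - (0)·(0) + (0)·(0) = 568.
  So p(λ) = λ³ - 25λ² + 207λ - 568.
Step 2 — look for an integer root (rational root theorem: any rational root is an integer divisor of 568). Testing λ = 8:
  p(8) = 512 - 1600 + 1656 - 568 = 0  ✓
  Dividing out (λ - 8): p(λ) = (λ - 8)(λ² - 17λ + 71).
Step 3 — remaining eigenvalues from the quadratic λ² - 17λ + 71 = 0:
  Δ = 17² - 4·71 = 289 - 284 = 5,  λ = (17 ± √5)/2 = (17 ± 2.2361)/2 ≈ 9.618 or 7.382.
  Sorted: λ_1 = 9.618,  λ_2 = 8,  λ_3 = 7.382  (check: sum = 25 = tr ✓).

Step 4 — unit eigenvector for λ_1 ≈ 9.618: v spans the null space of (Sigma - λ_1 I), whose rows are
  r_1 = (-1.618, 0, 0),  r_2 = (0, -1.618, -1),  r_3 = (0, -1, -0.618).
  v is orthogonal to every row, so take v ∝ r_1 × r_2 = ((0)·(-1) - (0)·(-1.618), (0)·(0) - (-1.618)·(-1), (-1.618)·(-1.618) - (0)·(0)) ≈ (0, -1.618, 2.618).
  Rescale (multiply by -1 so the first nonzero entry is positive): u = (0, 1.618, -2.618).
  ||u|| = √((0)² + (1.618)² + (-2.618)²) = √(9.4721) ≈ 3.0777,  v_1 = u/||u|| ≈ (0, 0.5257, -0.8507) (||v_1|| = 1).

λ_1 = 9.618,  λ_2 = 8,  λ_3 = 7.382;  v_1 ≈ (0, 0.5257, -0.8507)


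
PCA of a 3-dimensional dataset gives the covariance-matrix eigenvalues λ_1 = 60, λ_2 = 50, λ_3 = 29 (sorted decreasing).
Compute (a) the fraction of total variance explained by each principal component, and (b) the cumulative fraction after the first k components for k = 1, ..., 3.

Step 1 — total variance = trace(Sigma) = Σ λ_i = 60 + 50 + 29 = 139.

Step 2 — fraction explained by component i = λ_i / Σ λ:
  PC1: 60/139 = 0.4317
  PC2: 50/139 = 0.3597
  PC3: 29/139 = 0.2086

Step 3 — cumulative fraction after k components = (λ_1 + ... + λ_k) / Σ λ:
  k = 1: 60/139 = 0.4317
  k = 2: (60 + 50)/139 = 110/139 = 0.7914
  k = 3: (60 + 50 + 29)/139 = 139/139 = 1

Summary (fraction, with percent):

explained: PC1 0.4317 (43.17%), PC2 0.3597 (35.97%), PC3 0.2086 (20.86%);  cumulative: 0.4317, 0.7914, 1


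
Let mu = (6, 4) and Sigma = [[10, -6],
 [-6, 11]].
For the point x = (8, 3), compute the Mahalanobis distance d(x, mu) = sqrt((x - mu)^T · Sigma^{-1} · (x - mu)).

Step 1 — centre the observation: (x - mu) = (2, -1).

Step 2 — invert Sigma. det(Sigma) = 10·11 - (-6)² = 74.
  Sigma^{-1} = (1/det) · [[d, -b], [-b, a]] = [[0.1486, 0.0811],
 [0.0811, 0.1351]].

Step 3 — form the quadratic (x - mu)^T · Sigma^{-1} · (x - mu):
  Sigma^{-1} · (x - mu) = (0.2162, 0.027).
  (x - mu)^T · [Sigma^{-1} · (x - mu)] = (2)·(0.2162) + (-1)·(0.027) = 0.4054.

Step 4 — take square root: d = √(0.4054) ≈ 0.6367.

d(x, mu) = √(0.4054) ≈ 0.6367


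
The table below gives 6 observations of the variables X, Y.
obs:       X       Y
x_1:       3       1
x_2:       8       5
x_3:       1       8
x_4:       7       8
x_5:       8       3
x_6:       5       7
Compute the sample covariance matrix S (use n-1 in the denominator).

Step 1 — column means:
  mean(X) = (3 + 8 + 1 + 7 + 8 + 5) / 6 = 32/6 = 5.3333
  mean(Y) = (1 + 5 + 8 + 8 + 3 + 7) / 6 = 32/6 = 5.3333

Step 2 — sample covariance S[i,j] = (1/(n-1)) · Σ_k (x_{k,i} - mean_i) · (x_{k,j} - mean_j), with n-1 = 5.
  S[X,X] = ((-2.3333)·(-2.3333) + (2.6667)·(2.6667) + (-4.3333)·(-4.3333) + (1.6667)·(1.6667) + (2.6667)·(2.6667) + (-0.3333)·(-0.3333)) / 5 = 41.3333/5 = 8.2667
  S[X,Y] = ((-2.3333)·(-4.3333) + (2.6667)·(-0.3333) + (-4.3333)·(2.6667) + (1.6667)·(2.6667) + (2.6667)·(-2.3333) + (-0.3333)·(1.6667)) / 5 = -4.6667/5 = -0.9333
  S[Y,Y] = ((-4.3333)·(-4.3333) + (-0.3333)·(-0.3333) + (2.6667)·(2.6667) + (2.6667)·(2.6667) + (-2.3333)·(-2.3333) + (1.6667)·(1.6667)) / 5 = 41.3333/5 = 8.2667

S is symmetric (S[j,i] = S[i,j]). Assembling:

S = [[8.2667, -0.9333],
 [-0.9333, 8.2667]]


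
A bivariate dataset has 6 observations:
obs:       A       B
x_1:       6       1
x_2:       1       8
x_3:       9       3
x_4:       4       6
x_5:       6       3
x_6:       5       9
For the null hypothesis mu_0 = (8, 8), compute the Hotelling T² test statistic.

Step 1 — sample mean vector:
  mean(A) = (6 + 1 + 9 + 4 + 6 + 5) / 6 = 31/6 = 5.1667
  mean(B) = (1 + 8 + 3 + 6 + 3 + 9) / 6 = 30/6 = 5
  x̄ = (5.1667, 5),  deviation x̄ - mu_0 = (5.1667, 5) - (8, 8) = (-2.8333, -3).

Step 2 — sample covariance matrix, S[i,j] = (1/(n-1)) · Σ_k (x_{k,i} - mean_i) · (x_{k,j} - mean_j), divisor n-1 = 5:
  S[A,A] = ((0.8333)·(0.8333) + (-4.1667)·(-4.1667) + (3.8333)·(3.8333) + (-1.1667)·(-1.1667) + (0.8333)·(0.8333) + (-0.1667)·(-0.1667)) / 5 = 34.8333/5 = 6.9667
  S[A,B] = ((0.8333)·(-4) + (-4.1667)·(3) + (3.8333)·(-2) + (-1.1667)·(1) + (0.8333)·(-2) + (-0.1667)·(4)) / 5 = -27/5 = -5.4
  S[B,B] = ((-4)·(-4) + (3)·(3) + (-2)·(-2) + (1)·(1) + (-2)·(-2) + (4)·(4)) / 5 = 50/5 = 10
  S = [[6.9667, -5.4],
 [-5.4, 10]].

Step 3 — invert S. det(S) = 6.9667·10 - (-5.4)² = 40.5067.
  S^{-1} = (1/det) · [[d, -b], [-b, a]] = [[0.2469, 0.1333],
 [0.1333, 0.172]].

Step 4 — quadratic form (x̄ - mu_0)^T · S^{-1} · (x̄ - mu_0):
  S^{-1} · (x̄ - mu_0) = (-1.0994, -0.8937),
  (x̄ - mu_0)^T · [...] = (-2.8333)·(-1.0994) + (-3)·(-0.8937) = 5.796.

Step 5 — scale by n: T² = 6 · 5.796 = 34.7762.

T² ≈ 34.7762


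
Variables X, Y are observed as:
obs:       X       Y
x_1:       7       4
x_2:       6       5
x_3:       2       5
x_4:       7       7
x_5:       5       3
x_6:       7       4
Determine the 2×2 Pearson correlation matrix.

Step 1 — column means:
  mean(X) = (7 + 6 + 2 + 7 + 5 + 7) / 6 = 34/6 = 5.6667
  mean(Y) = (4 + 5 + 5 + 7 + 3 + 4) / 6 = 28/6 = 4.6667

Step 2 — sample variances and covariances s[i,j] = (1/(n-1)) · Σ_k (x_{k,i} - mean_i) · (x_{k,j} - mean_j), with n-1 = 5:
  s[X,X] = ((1.3333)·(1.3333) + (0.3333)·(0.3333) + (-3.6667)·(-3.6667) + (1.3333)·(1.3333) + (-0.6667)·(-0.6667) + (1.3333)·(1.3333)) / 5 = 19.3333/5 = 3.8667
  s[X,Y] = ((1.3333)·(-0.6667) + (0.3333)·(0.3333) + (-3.6667)·(0.3333) + (1.3333)·(2.3333) + (-0.6667)·(-1.6667) + (1.3333)·(-0.6667)) / 5 = 1.3333/5 = 0.2667
  s[Y,Y] = ((-0.6667)·(-0.6667) + (0.3333)·(0.3333) + (0.3333)·(0.3333) + (2.3333)·(2.3333) + (-1.6667)·(-1.6667) + (-0.6667)·(-0.6667)) / 5 = 9.3333/5 = 1.8667
  Sample standard deviations s_i = √(s[i,i]):
  s(X) = √(3.8667) = 1.9664
  s(Y) = √(1.8667) = 1.3663

Step 3 — r_{ij} = s_{ij} / (s_i · s_j):
  r[X,X] = 1 (diagonal).
  r[X,Y] = 0.2667 / (1.9664 · 1.3663) = 0.2667 / 2.6866 = 0.0993
  r[Y,Y] = 1 (diagonal).

R is symmetric with unit diagonal. Assembling:

R = [[1, 0.0993],
 [0.0993, 1]]


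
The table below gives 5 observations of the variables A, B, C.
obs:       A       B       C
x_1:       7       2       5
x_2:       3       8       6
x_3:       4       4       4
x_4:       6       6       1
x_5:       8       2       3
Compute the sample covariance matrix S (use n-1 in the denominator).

Step 1 — column means:
  mean(A) = (7 + 3 + 4 + 6 + 8) / 5 = 28/5 = 5.6
  mean(B) = (2 + 8 + 4 + 6 + 2) / 5 = 22/5 = 4.4
  mean(C) = (5 + 6 + 4 + 1 + 3) / 5 = 19/5 = 3.8

Step 2 — sample covariance S[i,j] = (1/(n-1)) · Σ_k (x_{k,i} - mean_i) · (x_{k,j} - mean_j), with n-1 = 4.
  S[A,A] = ((1.4)·(1.4) + (-2.6)·(-2.6) + (-1.6)·(-1.6) + (0.4)·(0.4) + (2.4)·(2.4)) / 4 = 17.2/4 = 4.3
  S[A,B] = ((1.4)·(-2.4) + (-2.6)·(3.6) + (-1.6)·(-0.4) + (0.4)·(1.6) + (2.4)·(-2.4)) / 4 = -17.2/4 = -4.3
  S[A,C] = ((1.4)·(1.2) + (-2.6)·(2.2) + (-1.6)·(0.2) + (0.4)·(-2.8) + (2.4)·(-0.8)) / 4 = -7.4/4 = -1.85
  S[B,B] = ((-2.4)·(-2.4) + (3.6)·(3.6) + (-0.4)·(-0.4) + (1.6)·(1.6) + (-2.4)·(-2.4)) / 4 = 27.2/4 = 6.8
  S[B,C] = ((-2.4)·(1.2) + (3.6)·(2.2) + (-0.4)·(0.2) + (1.6)·(-2.8) + (-2.4)·(-0.8)) / 4 = 2.4/4 = 0.6
  S[C,C] = ((1.2)·(1.2) + (2.2)·(2.2) + (0.2)·(0.2) + (-2.8)·(-2.8) + (-0.8)·(-0.8)) / 4 = 14.8/4 = 3.7

S is symmetric (S[j,i] = S[i,j]). Assembling:

S = [[4.3, -4.3, -1.85],
 [-4.3, 6.8, 0.6],
 [-1.85, 0.6, 3.7]]


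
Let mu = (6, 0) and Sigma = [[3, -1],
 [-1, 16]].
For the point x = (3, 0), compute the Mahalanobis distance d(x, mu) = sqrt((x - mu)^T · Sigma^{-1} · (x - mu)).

Step 1 — centre the observation: (x - mu) = (-3, 0).

Step 2 — invert Sigma. det(Sigma) = 3·16 - (-1)² = 47.
  Sigma^{-1} = (1/det) · [[d, -b], [-b, a]] = [[0.3404, 0.0213],
 [0.0213, 0.0638]].

Step 3 — form the quadratic (x - mu)^T · Sigma^{-1} · (x - mu):
  Sigma^{-1} · (x - mu) = (-1.0213, -0.0638).
  (x - mu)^T · [Sigma^{-1} · (x - mu)] = (-3)·(-1.0213) + (0)·(-0.0638) = 3.0638.

Step 4 — take square root: d = √(3.0638) ≈ 1.7504.

d(x, mu) = √(3.0638) ≈ 1.7504


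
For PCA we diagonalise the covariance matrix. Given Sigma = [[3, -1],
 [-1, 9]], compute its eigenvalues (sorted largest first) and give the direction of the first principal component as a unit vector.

Step 1 — characteristic polynomial of 2×2 Sigma:
  det(Sigma - λI) = λ² - trace · λ + det = 0.
  trace = 3 + 9 = 12, det = 3·9 - (-1)² = 26.
Step 2 — discriminant:
  Δ = trace² - 4·det = 144 - 104 = 40.
Step 3 — eigenvalues:
  λ = (trace ± √Δ)/2 = (12 ± 6.3246)/2,
  λ_1 = 9.1623,  λ_2 = 2.8377.

Step 4 — unit eigenvector for λ_1: solve (Sigma - λ_1 I)v = 0. First row:
  (3 - 9.1623)·v_x + (-1)·v_y = 0, i.e. (-6.1623)·v_x + (-1)·v_y = 0,
  so v ∝ (b, λ_1 - a) = (-1, 6.1623); multiply by -1 so the first entry is positive: u = (1, -6.1623).
  ||u|| = √((1)² + (-6.1623)²) = √(38.9737) ≈ 6.2429,
  v_1 = u/||u|| ≈ (0.1602, -0.9871) (||v_1|| = 1).

λ_1 = 9.1623,  λ_2 = 2.8377;  v_1 ≈ (0.1602, -0.9871)


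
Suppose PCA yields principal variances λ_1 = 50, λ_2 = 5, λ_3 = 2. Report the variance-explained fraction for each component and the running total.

Step 1 — total variance = trace(Sigma) = Σ λ_i = 50 + 5 + 2 = 57.

Step 2 — fraction explained by component i = λ_i / Σ λ:
  PC1: 50/57 = 0.8772
  PC2: 5/57 = 0.0877
  PC3: 2/57 = 0.0351

Step 3 — cumulative fraction after k components = (λ_1 + ... + λ_k) / Σ λ:
  k = 1: 50/57 = 0.8772
  k = 2: (50 + 5)/57 = 55/57 = 0.9649
  k = 3: (50 + 5 + 2)/57 = 57/57 = 1

Summary (fraction, with percent):

explained: PC1 0.8772 (87.72%), PC2 0.0877 (8.77%), PC3 0.0351 (3.51%);  cumulative: 0.8772, 0.9649, 1


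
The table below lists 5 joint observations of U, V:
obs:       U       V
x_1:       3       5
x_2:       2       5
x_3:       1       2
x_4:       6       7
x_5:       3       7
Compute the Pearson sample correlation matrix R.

Step 1 — column means:
  mean(U) = (3 + 2 + 1 + 6 + 3) / 5 = 15/5 = 3
  mean(V) = (5 + 5 + 2 + 7 + 7) / 5 = 26/5 = 5.2

Step 2 — sample variances and covariances s[i,j] = (1/(n-1)) · Σ_k (x_{k,i} - mean_i) · (x_{k,j} - mean_j), with n-1 = 4:
  s[U,U] = ((0)·(0) + (-1)·(-1) + (-2)·(-2) + (3)·(3) + (0)·(0)) / 4 = 14/4 = 3.5
  s[U,V] = ((0)·(-0.2) + (-1)·(-0.2) + (-2)·(-3.2) + (3)·(1.8) + (0)·(1.8)) / 4 = 12/4 = 3
  s[V,V] = ((-0.2)·(-0.2) + (-0.2)·(-0.2) + (-3.2)·(-3.2) + (1.8)·(1.8) + (1.8)·(1.8)) / 4 = 16.8/4 = 4.2
  Sample standard deviations s_i = √(s[i,i]):
  s(U) = √(3.5) = 1.8708
  s(V) = √(4.2) = 2.0494

Step 3 — r_{ij} = s_{ij} / (s_i · s_j):
  r[U,U] = 1 (diagonal).
  r[U,V] = 3 / (1.8708 · 2.0494) = 3 / 3.8341 = 0.7825
  r[V,V] = 1 (diagonal).

R is symmetric with unit diagonal. Assembling:

R = [[1, 0.7825],
 [0.7825, 1]]


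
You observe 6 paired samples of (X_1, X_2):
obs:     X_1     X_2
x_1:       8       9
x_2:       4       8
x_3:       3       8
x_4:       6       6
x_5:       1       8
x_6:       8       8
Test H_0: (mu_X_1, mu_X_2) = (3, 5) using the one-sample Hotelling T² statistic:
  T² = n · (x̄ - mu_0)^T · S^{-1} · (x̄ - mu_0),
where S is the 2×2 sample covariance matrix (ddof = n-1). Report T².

Step 1 — sample mean vector:
  mean(X_1) = (8 + 4 + 3 + 6 + 1 + 8) / 6 = 30/6 = 5
  mean(X_2) = (9 + 8 + 8 + 6 + 8 + 8) / 6 = 47/6 = 7.8333
  x̄ = (5, 7.8333),  deviation x̄ - mu_0 = (5, 7.8333) - (3, 5) = (2, 2.8333).

Step 2 — sample covariance matrix, S[i,j] = (1/(n-1)) · Σ_k (x_{k,i} - mean_i) · (x_{k,j} - mean_j), divisor n-1 = 5:
  S[X_1,X_1] = ((3)·(3) + (-1)·(-1) + (-2)·(-2) + (1)·(1) + (-4)·(-4) + (3)·(3)) / 5 = 40/5 = 8
  S[X_1,X_2] = ((3)·(1.1667) + (-1)·(0.1667) + (-2)·(0.1667) + (1)·(-1.8333) + (-4)·(0.1667) + (3)·(0.1667)) / 5 = 1/5 = 0.2
  S[X_2,X_2] = ((1.1667)·(1.1667) + (0.1667)·(0.1667) + (0.1667)·(0.1667) + (-1.8333)·(-1.8333) + (0.1667)·(0.1667) + (0.1667)·(0.1667)) / 5 = 4.8333/5 = 0.9667
  S = [[8, 0.2],
 [0.2, 0.9667]].

Step 3 — invert S. det(S) = 8·0.9667 - (0.2)² = 7.6933.
  S^{-1} = (1/det) · [[d, -b], [-b, a]] = [[0.1256, -0.026],
 [-0.026, 1.0399]].

Step 4 — quadratic form (x̄ - mu_0)^T · S^{-1} · (x̄ - mu_0):
  S^{-1} · (x̄ - mu_0) = (0.1776, 2.8943),
  (x̄ - mu_0)^T · [...] = (2)·(0.1776) + (2.8333)·(2.8943) = 8.5557.

Step 5 — scale by n: T² = 6 · 8.5557 = 51.3345.

T² ≈ 51.3345


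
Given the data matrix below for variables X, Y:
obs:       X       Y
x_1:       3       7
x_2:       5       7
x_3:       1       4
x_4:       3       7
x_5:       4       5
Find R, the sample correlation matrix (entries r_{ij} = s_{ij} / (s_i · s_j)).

Step 1 — column means:
  mean(X) = (3 + 5 + 1 + 3 + 4) / 5 = 16/5 = 3.2
  mean(Y) = (7 + 7 + 4 + 7 + 5) / 5 = 30/5 = 6

Step 2 — sample variances and covariances s[i,j] = (1/(n-1)) · Σ_k (x_{k,i} - mean_i) · (x_{k,j} - mean_j), with n-1 = 4:
  s[X,X] = ((-0.2)·(-0.2) + (1.8)·(1.8) + (-2.2)·(-2.2) + (-0.2)·(-0.2) + (0.8)·(0.8)) / 4 = 8.8/4 = 2.2
  s[X,Y] = ((-0.2)·(1) + (1.8)·(1) + (-2.2)·(-2) + (-0.2)·(1) + (0.8)·(-1)) / 4 = 5/4 = 1.25
  s[Y,Y] = ((1)·(1) + (1)·(1) + (-2)·(-2) + (1)·(1) + (-1)·(-1)) / 4 = 8/4 = 2
  Sample standard deviations s_i = √(s[i,i]):
  s(X) = √(2.2) = 1.4832
  s(Y) = √(2) = 1.4142

Step 3 — r_{ij} = s_{ij} / (s_i · s_j):
  r[X,X] = 1 (diagonal).
  r[X,Y] = 1.25 / (1.4832 · 1.4142) = 1.25 / 2.0976 = 0.5959
  r[Y,Y] = 1 (diagonal).

R is symmetric with unit diagonal. Assembling:

R = [[1, 0.5959],
 [0.5959, 1]]


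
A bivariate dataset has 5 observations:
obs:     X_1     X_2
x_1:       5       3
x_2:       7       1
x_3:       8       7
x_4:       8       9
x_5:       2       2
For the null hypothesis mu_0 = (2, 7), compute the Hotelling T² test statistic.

Step 1 — sample mean vector:
  mean(X_1) = (5 + 7 + 8 + 8 + 2) / 5 = 30/5 = 6
  mean(X_2) = (3 + 1 + 7 + 9 + 2) / 5 = 22/5 = 4.4
  x̄ = (6, 4.4),  deviation x̄ - mu_0 = (6, 4.4) - (2, 7) = (4, -2.6).

Step 2 — sample covariance matrix, S[i,j] = (1/(n-1)) · Σ_k (x_{k,i} - mean_i) · (x_{k,j} - mean_j), divisor n-1 = 4:
  S[X_1,X_1] = ((-1)·(-1) + (1)·(1) + (2)·(2) + (2)·(2) + (-4)·(-4)) / 4 = 26/4 = 6.5
  S[X_1,X_2] = ((-1)·(-1.4) + (1)·(-3.4) + (2)·(2.6) + (2)·(4.6) + (-4)·(-2.4)) / 4 = 22/4 = 5.5
  S[X_2,X_2] = ((-1.4)·(-1.4) + (-3.4)·(-3.4) + (2.6)·(2.6) + (4.6)·(4.6) + (-2.4)·(-2.4)) / 4 = 47.2/4 = 11.8
  S = [[6.5, 5.5],
 [5.5, 11.8]].

Step 3 — invert S. det(S) = 6.5·11.8 - (5.5)² = 46.45.
  S^{-1} = (1/det) · [[d, -b], [-b, a]] = [[0.254, -0.1184],
 [-0.1184, 0.1399]].

Step 4 — quadratic form (x̄ - mu_0)^T · S^{-1} · (x̄ - mu_0):
  S^{-1} · (x̄ - mu_0) = (1.324, -0.8375),
  (x̄ - mu_0)^T · [...] = (4)·(1.324) + (-2.6)·(-0.8375) = 7.4734.

Step 5 — scale by n: T² = 5 · 7.4734 = 37.3671.

T² ≈ 37.3671


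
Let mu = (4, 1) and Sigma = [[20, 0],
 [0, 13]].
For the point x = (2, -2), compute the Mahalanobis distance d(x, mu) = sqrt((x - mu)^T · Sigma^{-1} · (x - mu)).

Step 1 — centre the observation: (x - mu) = (-2, -3).

Step 2 — invert Sigma. det(Sigma) = 20·13 - (0)² = 260.
  Sigma^{-1} = (1/det) · [[d, -b], [-b, a]] = [[0.05, 0],
 [0, 0.0769]].

Step 3 — form the quadratic (x - mu)^T · Sigma^{-1} · (x - mu):
  Sigma^{-1} · (x - mu) = (-0.1, -0.2308).
  (x - mu)^T · [Sigma^{-1} · (x - mu)] = (-2)·(-0.1) + (-3)·(-0.2308) = 0.8923.

Step 4 — take square root: d = √(0.8923) ≈ 0.9446.

d(x, mu) = √(0.8923) ≈ 0.9446


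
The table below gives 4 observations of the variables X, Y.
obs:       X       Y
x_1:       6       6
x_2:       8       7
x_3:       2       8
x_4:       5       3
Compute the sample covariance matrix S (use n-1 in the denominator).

Step 1 — column means:
  mean(X) = (6 + 8 + 2 + 5) / 4 = 21/4 = 5.25
  mean(Y) = (6 + 7 + 8 + 3) / 4 = 24/4 = 6

Step 2 — sample covariance S[i,j] = (1/(n-1)) · Σ_k (x_{k,i} - mean_i) · (x_{k,j} - mean_j), with n-1 = 3.
  S[X,X] = ((0.75)·(0.75) + (2.75)·(2.75) + (-3.25)·(-3.25) + (-0.25)·(-0.25)) / 3 = 18.75/3 = 6.25
  S[X,Y] = ((0.75)·(0) + (2.75)·(1) + (-3.25)·(2) + (-0.25)·(-3)) / 3 = -3/3 = -1
  S[Y,Y] = ((0)·(0) + (1)·(1) + (2)·(2) + (-3)·(-3)) / 3 = 14/3 = 4.6667

S is symmetric (S[j,i] = S[i,j]). Assembling:

S = [[6.25, -1],
 [-1, 4.6667]]


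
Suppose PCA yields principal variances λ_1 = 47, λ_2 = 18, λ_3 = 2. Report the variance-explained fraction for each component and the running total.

Step 1 — total variance = trace(Sigma) = Σ λ_i = 47 + 18 + 2 = 67.

Step 2 — fraction explained by component i = λ_i / Σ λ:
  PC1: 47/67 = 0.7015
  PC2: 18/67 = 0.2687
  PC3: 2/67 = 0.0299

Step 3 — cumulative fraction after k components = (λ_1 + ... + λ_k) / Σ λ:
  k = 1: 47/67 = 0.7015
  k = 2: (47 + 18)/67 = 65/67 = 0.9701
  k = 3: (47 + 18 + 2)/67 = 67/67 = 1

Summary (fraction, with percent):

explained: PC1 0.7015 (70.15%), PC2 0.2687 (26.87%), PC3 0.0299 (2.99%);  cumulative: 0.7015, 0.9701, 1


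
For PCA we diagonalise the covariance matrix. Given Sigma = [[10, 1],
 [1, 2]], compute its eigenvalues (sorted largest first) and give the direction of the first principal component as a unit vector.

Step 1 — characteristic polynomial of 2×2 Sigma:
  det(Sigma - λI) = λ² - trace · λ + det = 0.
  trace = 10 + 2 = 12, det = 10·2 - (1)² = 19.
Step 2 — discriminant:
  Δ = trace² - 4·det = 144 - 76 = 68.
Step 3 — eigenvalues:
  λ = (trace ± √Δ)/2 = (12 ± 8.2462)/2,
  λ_1 = 10.1231,  λ_2 = 1.8769.

Step 4 — unit eigenvector for λ_1: solve (Sigma - λ_1 I)v = 0. First row:
  (10 - 10.1231)·v_x + (1)·v_y = 0, i.e. (-0.1231)·v_x + (1)·v_y = 0,
  so v ∝ (b, λ_1 - a) = (1, 0.1231) = u.
  ||u|| = √((1)² + (0.1231)²) = √(1.0152) ≈ 1.0075,
  v_1 = u/||u|| ≈ (0.9925, 0.1222) (||v_1|| = 1).

λ_1 = 10.1231,  λ_2 = 1.8769;  v_1 ≈ (0.9925, 0.1222)
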